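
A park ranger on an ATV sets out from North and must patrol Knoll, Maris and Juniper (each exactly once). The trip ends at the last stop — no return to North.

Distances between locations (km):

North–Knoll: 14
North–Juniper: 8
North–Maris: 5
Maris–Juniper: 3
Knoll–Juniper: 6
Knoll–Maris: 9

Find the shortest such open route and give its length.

Minimum one-way distance = 14 km.

There are 3! = 6 possible orderings.
North→Knoll→Maris→Juniper: 14+9+3 = 26
North→Knoll→Juniper→Maris: 14+6+3 = 23
North→Maris→Knoll→Juniper: 5+9+6 = 20
North→Maris→Juniper→Knoll: 5+3+6 = 14
North→Juniper→Knoll→Maris: 8+6+9 = 23
North→Juniper→Maris→Knoll: 8+3+9 = 20
The minimum is 14.
One shortest path: North → Maris → Juniper → Knoll.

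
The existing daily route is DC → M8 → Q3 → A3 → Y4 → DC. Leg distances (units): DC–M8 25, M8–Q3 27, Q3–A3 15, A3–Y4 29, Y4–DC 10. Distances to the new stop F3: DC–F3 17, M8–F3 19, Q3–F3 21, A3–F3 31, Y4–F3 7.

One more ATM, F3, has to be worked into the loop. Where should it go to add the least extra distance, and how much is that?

Insertion cost between consecutive stops i–j is d(i,F3) + d(F3,j) − d(i,j):
  between DC and M8: 17 + 19 − 25 = 11
  between M8 and Q3: 19 + 21 − 27 = 13
  between Q3 and A3: 21 + 31 − 15 = 37
  between A3 and Y4: 31 + 7 − 29 = 9
  between Y4 and DC: 7 + 17 − 10 = 14
Cheapest insertion is between A3 and Y4, adding 9.
New total = 106 + 9 = 115.

+9 — insert F3 between A3 and Y4.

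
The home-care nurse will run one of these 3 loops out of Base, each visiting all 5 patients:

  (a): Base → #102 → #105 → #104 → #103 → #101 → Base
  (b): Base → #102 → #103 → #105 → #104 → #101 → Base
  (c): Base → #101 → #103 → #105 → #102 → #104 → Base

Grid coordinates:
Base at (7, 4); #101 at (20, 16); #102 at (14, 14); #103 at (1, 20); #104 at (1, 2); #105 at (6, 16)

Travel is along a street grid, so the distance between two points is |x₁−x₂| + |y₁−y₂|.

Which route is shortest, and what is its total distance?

Shortest is (c), total 100.

(a): 17 + 10 + 19 + 18 + 23 + 25 = 112
(b): 17 + 19 + 9 + 19 + 33 + 25 = 122
(c): 25 + 23 + 9 + 10 + 25 + 8 = 100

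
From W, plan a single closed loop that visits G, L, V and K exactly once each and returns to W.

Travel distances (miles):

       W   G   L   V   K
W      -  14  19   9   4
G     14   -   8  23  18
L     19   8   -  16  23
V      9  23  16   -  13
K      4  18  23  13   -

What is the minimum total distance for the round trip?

W → G → L → V → K → W: 14+8+16+13+4 = 55
W → G → L → K → V → W: 14+8+23+13+9 = 67
W → G → V → L → K → W: 14+23+16+23+4 = 80
W → G → V → K → L → W: 14+23+13+23+19 = 92
W → G → K → L → V → W: 14+18+23+16+9 = 80
W → G → K → V → L → W: 14+18+13+16+19 = 80
W → L → G → V → K → W: 19+8+23+13+4 = 67
W → L → G → K → V → W: 19+8+18+13+9 = 67
W → L → V → G → K → W: 19+16+23+18+4 = 80
W → L → K → G → V → W: 19+23+18+23+9 = 92
W → V → G → L → K → W: 9+23+8+23+4 = 67
W → V → L → G → K → W: 9+16+8+18+4 = 55
The minimum is 55.
One optimal route: W → G → L → V → K → W (or its reverse).

Shortest round trip = 55 miles.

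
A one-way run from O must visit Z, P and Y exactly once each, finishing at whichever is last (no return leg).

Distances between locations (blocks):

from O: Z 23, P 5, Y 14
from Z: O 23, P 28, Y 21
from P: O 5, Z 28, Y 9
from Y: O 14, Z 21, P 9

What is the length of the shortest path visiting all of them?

Minimum one-way distance = 35 blocks.

There are 3! = 6 possible orderings.
O → Z → P → Y: 23+28+9 = 60
O → Z → Y → P: 23+21+9 = 53
O → P → Z → Y: 5+28+21 = 54
O → P → Y → Z: 5+9+21 = 35
O → Y → Z → P: 14+21+28 = 63
O → Y → P → Z: 14+9+28 = 51
The minimum is 35.
One shortest path: O → P → Y → Z.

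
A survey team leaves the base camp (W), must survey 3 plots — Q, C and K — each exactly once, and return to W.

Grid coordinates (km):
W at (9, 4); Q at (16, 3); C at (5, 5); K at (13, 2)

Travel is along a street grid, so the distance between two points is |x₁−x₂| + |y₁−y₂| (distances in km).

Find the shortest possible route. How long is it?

Shortest round trip = 28 km.

W - Q - C - K - W: 8+13+11+6 = 38
W - Q - K - C - W: 8+4+11+5 = 28
W - C - Q - K - W: 5+13+4+6 = 28
The minimum is 28.
One optimal route: W → Q → K → C → W (or its reverse).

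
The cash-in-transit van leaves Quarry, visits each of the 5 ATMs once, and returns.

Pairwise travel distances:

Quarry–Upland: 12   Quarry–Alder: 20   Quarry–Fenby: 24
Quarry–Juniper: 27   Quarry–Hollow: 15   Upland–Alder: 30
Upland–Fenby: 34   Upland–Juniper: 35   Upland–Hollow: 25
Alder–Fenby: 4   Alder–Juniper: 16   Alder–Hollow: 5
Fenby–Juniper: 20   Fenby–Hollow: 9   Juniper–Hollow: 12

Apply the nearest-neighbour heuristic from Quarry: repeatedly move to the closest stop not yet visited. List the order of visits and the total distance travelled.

Total distance 93 via the nearest-neighbour route Quarry → Upland → Hollow → Alder → Fenby → Juniper → Quarry.

From Quarry: distances to unvisited — Upland=12, Hollow=15, Alder=20, Fenby=24, Juniper=27. Nearest is Upland (12).
From Upland: distances to unvisited — Hollow=25, Alder=30, Fenby=34, Juniper=35. Nearest is Hollow (25).
From Hollow: distances to unvisited — Alder=5, Fenby=9, Juniper=12. Nearest is Alder (5).
From Alder: distances to unvisited — Fenby=4, Juniper=16. Nearest is Fenby (4).
From Fenby: distances to unvisited — Juniper=20. Nearest is Juniper (20).
Return Juniper→Quarry: 27.
Total = 12 + 25 + 5 + 4 + 20 + 27 = 93.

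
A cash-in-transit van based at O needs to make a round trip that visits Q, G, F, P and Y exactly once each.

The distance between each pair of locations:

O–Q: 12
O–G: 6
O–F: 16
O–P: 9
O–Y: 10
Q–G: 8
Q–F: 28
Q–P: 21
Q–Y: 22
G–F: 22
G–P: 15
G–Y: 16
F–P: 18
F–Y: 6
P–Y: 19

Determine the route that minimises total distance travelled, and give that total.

With 5 stops there are 5!/2 = 60 distinct round trips (a route and its reverse cost the same).
O - Q - G - F - P - Y - O: 12+8+22+18+19+10 = 89
O - Q - G - F - Y - P - O: 12+8+22+6+19+9 = 76
O - Q - G - P - F - Y - O: 12+8+15+18+6+10 = 69
O - Q - G - P - Y - F - O: 12+8+15+19+6+16 = 76
O - Q - G - Y - F - P - O: 12+8+16+6+18+9 = 69
O - Q - G - Y - P - F - O: 12+8+16+19+18+16 = 89
O - Q - F - G - P - Y - O: 12+28+22+15+19+10 = 106
O - Q - F - G - Y - P - O: 12+28+22+16+19+9 = 106
O - Q - F - P - G - Y - O: 12+28+18+15+16+10 = 99
O - Q - F - P - Y - G - O: 12+28+18+19+16+6 = 99
O - Q - F - Y - G - P - O: 12+28+6+16+15+9 = 86
O - Q - F - Y - P - G - O: 12+28+6+19+15+6 = 86
O - Q - P - G - F - Y - O: 12+21+15+22+6+10 = 86
O - Q - P - G - Y - F - O: 12+21+15+16+6+16 = 86
… (46 more)
The minimum is 69.
One optimal route: O → Q → G → P → F → Y → O (or its reverse).

69 — the shortest possible round trip.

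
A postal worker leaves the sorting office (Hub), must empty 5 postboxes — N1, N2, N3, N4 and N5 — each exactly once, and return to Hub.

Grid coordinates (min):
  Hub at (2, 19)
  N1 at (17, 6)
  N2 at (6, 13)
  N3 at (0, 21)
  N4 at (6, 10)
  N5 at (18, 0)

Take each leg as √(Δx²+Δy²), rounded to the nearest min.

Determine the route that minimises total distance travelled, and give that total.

With 5 stops there are 5!/2 = 60 distinct round trips (a route and its reverse cost the same).
Hub → N1 → N2 → N3 → N4 → N5 → Hub: 20+13+10+13+16+25 = 97
Hub → N1 → N2 → N3 → N5 → N4 → Hub: 20+13+10+28+16+10 = 97
Hub → N1 → N2 → N4 → N3 → N5 → Hub: 20+13+3+13+28+25 = 102
Hub → N1 → N2 → N4 → N5 → N3 → Hub: 20+13+3+16+28+3 = 83
Hub → N1 → N2 → N5 → N3 → N4 → Hub: 20+13+18+28+13+10 = 102
Hub → N1 → N2 → N5 → N4 → N3 → Hub: 20+13+18+16+13+3 = 83
Hub → N1 → N3 → N2 → N4 → N5 → Hub: 20+23+10+3+16+25 = 97
Hub → N1 → N3 → N2 → N5 → N4 → Hub: 20+23+10+18+16+10 = 97
Hub → N1 → N3 → N4 → N2 → N5 → Hub: 20+23+13+3+18+25 = 102
Hub → N1 → N3 → N4 → N5 → N2 → Hub: 20+23+13+16+18+7 = 97
Hub → N1 → N3 → N5 → N2 → N4 → Hub: 20+23+28+18+3+10 = 102
Hub → N1 → N3 → N5 → N4 → N2 → Hub: 20+23+28+16+3+7 = 97
Hub → N1 → N4 → N2 → N3 → N5 → Hub: 20+12+3+10+28+25 = 98
Hub → N1 → N4 → N2 → N5 → N3 → Hub: 20+12+3+18+28+3 = 84
… (46 more)
Hub → N1 → N5 → N4 → N2 → N3 → Hub: 20+6+16+3+10+3 = 58  ← best
The minimum is 58.
One optimal route: Hub → N1 → N5 → N4 → N2 → N3 → Hub (or its reverse).

Minimum total distance: 58 min.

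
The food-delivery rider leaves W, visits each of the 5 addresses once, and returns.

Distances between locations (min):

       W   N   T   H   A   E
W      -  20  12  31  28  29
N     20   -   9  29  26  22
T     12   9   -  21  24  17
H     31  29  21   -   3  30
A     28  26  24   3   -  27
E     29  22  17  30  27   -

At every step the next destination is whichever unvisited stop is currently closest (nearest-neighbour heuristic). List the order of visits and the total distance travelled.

W → [T:12 / N:20 / A:28 / E:29 / H:31] → T (12)
T → [N:9 / E:17 / H:21 / A:24] → N (9)
N → [E:22 / A:26 / H:29] → E (22)
E → [A:27 / H:30] → A (27)
A → [H:3] → H (3)
Return H→W: 31.
Total = 12 + 9 + 22 + 27 + 3 + 31 = 104.

Total distance 104 min via the nearest-neighbour route W → T → N → E → A → H → W.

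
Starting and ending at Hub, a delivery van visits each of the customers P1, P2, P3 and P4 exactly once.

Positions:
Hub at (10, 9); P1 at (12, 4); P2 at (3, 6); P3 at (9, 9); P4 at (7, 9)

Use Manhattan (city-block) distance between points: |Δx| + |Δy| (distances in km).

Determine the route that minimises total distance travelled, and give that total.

With 4 stops there are 4!/2 = 12 distinct round trips (a route and its reverse cost the same).
Hub → P1 → P2 → P3 → P4 → Hub: 7+11+9+2+3 = 32
Hub → P1 → P2 → P4 → P3 → Hub: 7+11+7+2+1 = 28
Hub → P1 → P3 → P2 → P4 → Hub: 7+8+9+7+3 = 34
Hub → P1 → P3 → P4 → P2 → Hub: 7+8+2+7+10 = 34
Hub → P1 → P4 → P2 → P3 → Hub: 7+10+7+9+1 = 34
Hub → P1 → P4 → P3 → P2 → Hub: 7+10+2+9+10 = 38
Hub → P2 → P1 → P3 → P4 → Hub: 10+11+8+2+3 = 34
Hub → P2 → P1 → P4 → P3 → Hub: 10+11+10+2+1 = 34
Hub → P2 → P3 → P1 → P4 → Hub: 10+9+8+10+3 = 40
Hub → P2 → P4 → P1 → P3 → Hub: 10+7+10+8+1 = 36
Hub → P3 → P1 → P2 → P4 → Hub: 1+8+11+7+3 = 30
Hub → P3 → P2 → P1 → P4 → Hub: 1+9+11+10+3 = 34
The minimum is 28.
One optimal route: Hub → P1 → P2 → P4 → P3 → Hub (or its reverse).

28 km — the shortest possible round trip.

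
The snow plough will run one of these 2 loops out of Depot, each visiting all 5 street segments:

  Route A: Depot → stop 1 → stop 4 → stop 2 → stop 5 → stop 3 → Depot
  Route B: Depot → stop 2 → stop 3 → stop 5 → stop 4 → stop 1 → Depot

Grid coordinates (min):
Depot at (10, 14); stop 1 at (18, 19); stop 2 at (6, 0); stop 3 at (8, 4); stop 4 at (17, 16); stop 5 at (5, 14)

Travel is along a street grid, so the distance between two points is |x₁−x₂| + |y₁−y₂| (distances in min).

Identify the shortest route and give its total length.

Shortest is Route B, total 68 min.

Route A: 13 + 4 + 27 + 15 + 13 + 12 = 84
Route B: 18 + 6 + 13 + 14 + 4 + 13 = 68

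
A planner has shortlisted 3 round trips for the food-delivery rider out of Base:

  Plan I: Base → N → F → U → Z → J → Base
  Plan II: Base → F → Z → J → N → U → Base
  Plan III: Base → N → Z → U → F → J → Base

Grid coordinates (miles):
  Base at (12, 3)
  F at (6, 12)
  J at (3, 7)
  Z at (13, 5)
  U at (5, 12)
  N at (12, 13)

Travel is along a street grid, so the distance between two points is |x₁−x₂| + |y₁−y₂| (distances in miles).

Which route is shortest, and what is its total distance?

56 miles — Plan III is the shortest.

Plan I: 10 + 7 + 1 + 15 + 12 + 13 = 58
Plan II: 15 + 14 + 12 + 15 + 8 + 16 = 80
Plan III: 10 + 9 + 15 + 1 + 8 + 13 = 56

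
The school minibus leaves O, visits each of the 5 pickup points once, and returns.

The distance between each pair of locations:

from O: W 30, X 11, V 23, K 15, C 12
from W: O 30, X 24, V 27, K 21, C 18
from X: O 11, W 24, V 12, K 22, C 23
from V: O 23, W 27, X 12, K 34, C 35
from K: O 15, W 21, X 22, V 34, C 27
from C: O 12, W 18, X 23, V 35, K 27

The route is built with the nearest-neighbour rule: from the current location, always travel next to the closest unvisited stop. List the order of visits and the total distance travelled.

O → [X:11 / C:12 / K:15 / V:23 / W:30] → X (11)
X → [V:12 / K:22 / C:23 / W:24] → V (12)
V → [W:27 / K:34 / C:35] → W (27)
W → [C:18 / K:21] → C (18)
C → [K:27] → K (27)
Return K→O: 15.
Total = 11 + 12 + 27 + 18 + 27 + 15 = 110.

Nearest-neighbour total = 110; route O → X → V → W → C → K → O.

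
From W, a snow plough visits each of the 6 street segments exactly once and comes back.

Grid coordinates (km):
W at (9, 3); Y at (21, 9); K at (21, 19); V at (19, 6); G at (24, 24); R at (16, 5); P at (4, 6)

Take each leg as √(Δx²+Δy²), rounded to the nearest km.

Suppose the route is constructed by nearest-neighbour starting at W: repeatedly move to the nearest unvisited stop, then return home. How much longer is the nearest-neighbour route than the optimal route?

W: P=6, R=7, V=10, Y=13, K=20, G=26 ⇒ P
P: R=12, V=15, Y=17, K=21, G=27 ⇒ R
R: V=3, Y=6, K=15, G=21 ⇒ V
V: Y=4, K=13, G=19 ⇒ Y
Y: K=10, G=15 ⇒ K
K: G=6 ⇒ G
NN route W → P → R → V → Y → K → G → W costs 67.
Optimal: W → R → V → Y → G → K → P → W costs 62 (by enumerating all 360 distinct tours).
Excess = 67 − 62 = 5.

5 km longer than the optimal tour.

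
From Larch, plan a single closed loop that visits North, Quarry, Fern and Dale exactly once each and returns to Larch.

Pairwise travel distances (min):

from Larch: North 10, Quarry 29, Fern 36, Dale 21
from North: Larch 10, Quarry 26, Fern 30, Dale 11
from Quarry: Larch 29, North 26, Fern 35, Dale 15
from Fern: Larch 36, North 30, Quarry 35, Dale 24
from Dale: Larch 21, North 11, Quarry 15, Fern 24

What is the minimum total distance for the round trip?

With 4 stops there are 4!/2 = 12 distinct round trips (a route and its reverse cost the same).
Larch-North-Quarry-Fern-Dale-Larch: 10+26+35+24+21 = 116
Larch-North-Quarry-Dale-Fern-Larch: 10+26+15+24+36 = 111
Larch-North-Fern-Quarry-Dale-Larch: 10+30+35+15+21 = 111
Larch-North-Fern-Dale-Quarry-Larch: 10+30+24+15+29 = 108
Larch-North-Dale-Quarry-Fern-Larch: 10+11+15+35+36 = 107
Larch-North-Dale-Fern-Quarry-Larch: 10+11+24+35+29 = 109
Larch-Quarry-North-Fern-Dale-Larch: 29+26+30+24+21 = 130
Larch-Quarry-North-Dale-Fern-Larch: 29+26+11+24+36 = 126
Larch-Quarry-Fern-North-Dale-Larch: 29+35+30+11+21 = 126
Larch-Quarry-Dale-North-Fern-Larch: 29+15+11+30+36 = 121
Larch-Fern-North-Quarry-Dale-Larch: 36+30+26+15+21 = 128
Larch-Fern-Quarry-North-Dale-Larch: 36+35+26+11+21 = 129
The minimum is 107.
One optimal route: Larch → North → Dale → Quarry → Fern → Larch (or its reverse).

Shortest round trip = 107 min.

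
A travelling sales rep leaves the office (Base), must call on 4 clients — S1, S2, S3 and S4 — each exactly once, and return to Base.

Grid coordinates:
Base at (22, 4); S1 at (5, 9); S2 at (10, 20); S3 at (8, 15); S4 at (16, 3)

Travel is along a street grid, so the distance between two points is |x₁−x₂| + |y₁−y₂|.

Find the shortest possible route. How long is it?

Base→S1→S2→S3→S4→Base: 22+16+7+20+7 = 72
Base→S1→S2→S4→S3→Base: 22+16+23+20+25 = 106
Base→S1→S3→S2→S4→Base: 22+9+7+23+7 = 68
Base→S1→S3→S4→S2→Base: 22+9+20+23+28 = 102
Base→S1→S4→S2→S3→Base: 22+17+23+7+25 = 94
Base→S1→S4→S3→S2→Base: 22+17+20+7+28 = 94
Base→S2→S1→S3→S4→Base: 28+16+9+20+7 = 80
Base→S2→S1→S4→S3→Base: 28+16+17+20+25 = 106
Base→S2→S3→S1→S4→Base: 28+7+9+17+7 = 68
Base→S2→S4→S1→S3→Base: 28+23+17+9+25 = 102
Base→S3→S1→S2→S4→Base: 25+9+16+23+7 = 80
Base→S3→S2→S1→S4→Base: 25+7+16+17+7 = 72
The minimum is 68.
One optimal route: Base → S1 → S3 → S2 → S4 → Base (or its reverse).

Minimum total distance: 68.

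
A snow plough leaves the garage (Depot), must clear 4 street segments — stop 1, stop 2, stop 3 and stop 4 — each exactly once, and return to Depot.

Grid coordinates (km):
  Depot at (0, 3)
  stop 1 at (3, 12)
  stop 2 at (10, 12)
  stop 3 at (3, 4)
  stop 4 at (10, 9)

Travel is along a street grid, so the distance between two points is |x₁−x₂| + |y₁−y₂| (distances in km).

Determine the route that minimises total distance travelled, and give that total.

Minimum total distance: 38 km.

Depot → stop 1 → stop 2 → stop 3 → stop 4 → Depot: 12+7+15+12+16 = 62
Depot → stop 1 → stop 2 → stop 4 → stop 3 → Depot: 12+7+3+12+4 = 38
Depot → stop 1 → stop 3 → stop 2 → stop 4 → Depot: 12+8+15+3+16 = 54
Depot → stop 1 → stop 3 → stop 4 → stop 2 → Depot: 12+8+12+3+19 = 54
Depot → stop 1 → stop 4 → stop 2 → stop 3 → Depot: 12+10+3+15+4 = 44
Depot → stop 1 → stop 4 → stop 3 → stop 2 → Depot: 12+10+12+15+19 = 68
Depot → stop 2 → stop 1 → stop 3 → stop 4 → Depot: 19+7+8+12+16 = 62
Depot → stop 2 → stop 1 → stop 4 → stop 3 → Depot: 19+7+10+12+4 = 52
Depot → stop 2 → stop 3 → stop 1 → stop 4 → Depot: 19+15+8+10+16 = 68
Depot → stop 2 → stop 4 → stop 1 → stop 3 → Depot: 19+3+10+8+4 = 44
Depot → stop 3 → stop 1 → stop 2 → stop 4 → Depot: 4+8+7+3+16 = 38
Depot → stop 3 → stop 2 → stop 1 → stop 4 → Depot: 4+15+7+10+16 = 52
The minimum is 38.
One optimal route: Depot → stop 1 → stop 2 → stop 4 → stop 3 → Depot (or its reverse).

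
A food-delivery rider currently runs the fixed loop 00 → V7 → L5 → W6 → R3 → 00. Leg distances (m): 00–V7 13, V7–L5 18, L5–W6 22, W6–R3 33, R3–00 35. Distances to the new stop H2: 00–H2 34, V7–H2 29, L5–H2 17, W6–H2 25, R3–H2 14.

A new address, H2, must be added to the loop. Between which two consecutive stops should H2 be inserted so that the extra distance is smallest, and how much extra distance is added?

Insertion cost between consecutive stops i–j is d(i,H2) + d(H2,j) − d(i,j):
  between 00 and V7: 34 + 29 − 13 = 50
  between V7 and L5: 29 + 17 − 18 = 28
  between L5 and W6: 17 + 25 − 22 = 20
  between W6 and R3: 25 + 14 − 33 = 6
  between R3 and 00: 14 + 34 − 35 = 13
Cheapest insertion is between W6 and R3, adding 6.
New total = 121 + 6 = 127.

Adding 6 m by placing H2 on the W6–R3 leg.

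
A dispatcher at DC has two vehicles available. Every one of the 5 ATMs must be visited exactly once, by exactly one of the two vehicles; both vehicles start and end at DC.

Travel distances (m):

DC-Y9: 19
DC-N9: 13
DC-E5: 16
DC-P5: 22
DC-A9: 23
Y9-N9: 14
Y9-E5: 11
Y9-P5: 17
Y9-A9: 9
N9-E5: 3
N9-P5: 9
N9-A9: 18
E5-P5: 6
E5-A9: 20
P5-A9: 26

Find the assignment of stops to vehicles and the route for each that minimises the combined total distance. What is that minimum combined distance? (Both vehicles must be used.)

95 m — the smallest possible combined total.

Try each way of splitting the stops between the two vehicles (each non-empty) and, for each split, find the best tour for each vehicle:
  {Y9} + {N9, E5, P5, A9}: 38 + 71 = 109
  {N9} + {Y9, E5, P5, A9}: 26 + 71 = 97
  {Y9, N9} + {E5, P5, A9}: 46 + 71 = 117
  {E5} + {Y9, N9, P5, A9}: 32 + 71 = 103
  {Y9, E5} + {N9, P5, A9}: 46 + 71 = 117
  {N9, E5} + {Y9, P5, A9}: 32 + 71 = 103
  … (15 splits in total)
  {N9, E5, P5} + {Y9, A9}: 44 + 51 = 95  ← best
Best: vehicle 1 DC → N9 → E5 → P5 → DC = 44; vehicle 2 DC → Y9 → A9 → DC = 51; combined 95.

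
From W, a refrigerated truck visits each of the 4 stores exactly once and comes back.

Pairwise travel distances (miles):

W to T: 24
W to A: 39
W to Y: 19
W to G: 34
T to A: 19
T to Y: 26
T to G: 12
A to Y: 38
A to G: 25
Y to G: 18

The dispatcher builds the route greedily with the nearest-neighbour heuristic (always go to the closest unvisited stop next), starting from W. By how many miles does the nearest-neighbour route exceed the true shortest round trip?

2 miles longer than the optimal tour.

W: Y=19, T=24, G=34, A=39 ⇒ Y
Y: G=18, T=26, A=38 ⇒ G
G: T=12, A=25 ⇒ T
T: A=19 ⇒ A
NN route W → Y → G → T → A → W costs 107.
Optimal: W → T → A → G → Y → W costs 105 (by enumerating all 12 distinct tours).
Excess = 107 − 105 = 2.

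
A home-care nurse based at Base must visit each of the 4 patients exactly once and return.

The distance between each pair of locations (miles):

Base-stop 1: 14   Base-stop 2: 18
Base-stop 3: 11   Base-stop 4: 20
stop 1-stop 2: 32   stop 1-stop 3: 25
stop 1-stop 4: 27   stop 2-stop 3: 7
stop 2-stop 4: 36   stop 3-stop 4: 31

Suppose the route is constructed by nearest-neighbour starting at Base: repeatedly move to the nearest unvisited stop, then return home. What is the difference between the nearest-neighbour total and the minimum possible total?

2 miles longer than the optimal tour.

From Base: stop 3=11, stop 1=14, stop 2=18, stop 4=20 → choose stop 3 (11).
From stop 3: stop 2=7, stop 1=25, stop 4=31 → choose stop 2 (7).
From stop 2: stop 1=32, stop 4=36 → choose stop 1 (32).
From stop 1: stop 4=27 → choose stop 4 (27).
NN route Base → stop 3 → stop 2 → stop 1 → stop 4 → Base costs 97.
Optimal: Base → stop 1 → stop 4 → stop 2 → stop 3 → Base costs 95 (by enumerating all 12 distinct tours).
Excess = 97 − 95 = 2.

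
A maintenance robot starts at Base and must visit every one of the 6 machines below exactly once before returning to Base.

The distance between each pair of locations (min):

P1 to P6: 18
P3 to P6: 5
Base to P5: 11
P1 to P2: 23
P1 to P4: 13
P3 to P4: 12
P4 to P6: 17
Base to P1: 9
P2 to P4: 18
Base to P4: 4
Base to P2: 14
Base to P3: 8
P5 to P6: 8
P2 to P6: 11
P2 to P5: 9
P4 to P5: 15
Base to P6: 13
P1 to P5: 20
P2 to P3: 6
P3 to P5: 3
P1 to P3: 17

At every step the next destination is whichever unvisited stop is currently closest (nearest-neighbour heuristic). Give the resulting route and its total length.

Total distance 70 min via the nearest-neighbour route Base → P4 → P3 → P5 → P6 → P2 → P1 → Base.

From Base: distances to unvisited — P4=4, P3=8, P1=9, P5=11, P6=13, P2=14. Nearest is P4 (4).
From P4: distances to unvisited — P3=12, P1=13, P5=15, P6=17, P2=18. Nearest is P3 (12).
From P3: distances to unvisited — P5=3, P6=5, P2=6, P1=17. Nearest is P5 (3).
From P5: distances to unvisited — P6=8, P2=9, P1=20. Nearest is P6 (8).
From P6: distances to unvisited — P2=11, P1=18. Nearest is P2 (11).
From P2: distances to unvisited — P1=23. Nearest is P1 (23).
Return P1→Base: 9.
Total = 4 + 12 + 3 + 8 + 11 + 23 + 9 = 70.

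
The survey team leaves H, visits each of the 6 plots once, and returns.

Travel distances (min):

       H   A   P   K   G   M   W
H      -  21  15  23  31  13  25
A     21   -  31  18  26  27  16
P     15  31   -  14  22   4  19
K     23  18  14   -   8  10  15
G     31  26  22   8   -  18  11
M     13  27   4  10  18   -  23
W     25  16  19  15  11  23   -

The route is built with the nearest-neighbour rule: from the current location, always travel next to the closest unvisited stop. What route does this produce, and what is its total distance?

Total distance 87 min via the nearest-neighbour route H → M → P → K → G → W → A → H.

At H the remaining stops are M 13, P 15, A 21, K 23, W 25, G 31; go to M.
At M the remaining stops are P 4, K 10, G 18, W 23, A 27; go to P.
At P the remaining stops are K 14, W 19, G 22, A 31; go to K.
At K the remaining stops are G 8, W 15, A 18; go to G.
At G the remaining stops are W 11, A 26; go to W.
At W the remaining stops are A 16; go to A.
Return A→H: 21.
Total = 13 + 4 + 14 + 8 + 11 + 16 + 21 = 87.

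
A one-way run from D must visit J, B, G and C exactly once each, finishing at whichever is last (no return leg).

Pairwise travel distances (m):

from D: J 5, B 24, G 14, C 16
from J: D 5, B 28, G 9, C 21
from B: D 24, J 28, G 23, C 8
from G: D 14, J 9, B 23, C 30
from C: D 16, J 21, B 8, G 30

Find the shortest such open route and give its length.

There are 4! = 24 possible orderings.
D - J - B - G - C: 5+28+23+30 = 86
D - J - B - C - G: 5+28+8+30 = 71
D - J - G - B - C: 5+9+23+8 = 45
D - J - G - C - B: 5+9+30+8 = 52
D - J - C - B - G: 5+21+8+23 = 57
D - J - C - G - B: 5+21+30+23 = 79
D - B - J - G - C: 24+28+9+30 = 91
D - B - J - C - G: 24+28+21+30 = 103
D - B - G - J - C: 24+23+9+21 = 77
D - B - G - C - J: 24+23+30+21 = 98
D - B - C - J - G: 24+8+21+9 = 62
D - B - C - G - J: 24+8+30+9 = 71
D - G - J - B - C: 14+9+28+8 = 59
D - G - J - C - B: 14+9+21+8 = 52
… (10 more)
The minimum is 45.
One shortest path: D → J → G → B → C.

Minimum one-way distance = 45 m.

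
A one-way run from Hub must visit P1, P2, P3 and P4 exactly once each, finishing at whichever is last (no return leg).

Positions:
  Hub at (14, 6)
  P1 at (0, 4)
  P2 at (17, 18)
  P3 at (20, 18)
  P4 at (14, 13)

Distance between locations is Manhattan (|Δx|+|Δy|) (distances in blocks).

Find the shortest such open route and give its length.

50 blocks — the minimum one-way total.

There are 4! = 24 possible orderings.
Hub → P1 → P2 → P3 → P4: 16+31+3+11 = 61
Hub → P1 → P2 → P4 → P3: 16+31+8+11 = 66
Hub → P1 → P3 → P2 → P4: 16+34+3+8 = 61
Hub → P1 → P3 → P4 → P2: 16+34+11+8 = 69
Hub → P1 → P4 → P2 → P3: 16+23+8+3 = 50
Hub → P1 → P4 → P3 → P2: 16+23+11+3 = 53
Hub → P2 → P1 → P3 → P4: 15+31+34+11 = 91
Hub → P2 → P1 → P4 → P3: 15+31+23+11 = 80
Hub → P2 → P3 → P1 → P4: 15+3+34+23 = 75
Hub → P2 → P3 → P4 → P1: 15+3+11+23 = 52
Hub → P2 → P4 → P1 → P3: 15+8+23+34 = 80
Hub → P2 → P4 → P3 → P1: 15+8+11+34 = 68
Hub → P3 → P1 → P2 → P4: 18+34+31+8 = 91
Hub → P3 → P1 → P4 → P2: 18+34+23+8 = 83
… (10 more)
The minimum is 50.
One shortest path: Hub → P1 → P4 → P2 → P3.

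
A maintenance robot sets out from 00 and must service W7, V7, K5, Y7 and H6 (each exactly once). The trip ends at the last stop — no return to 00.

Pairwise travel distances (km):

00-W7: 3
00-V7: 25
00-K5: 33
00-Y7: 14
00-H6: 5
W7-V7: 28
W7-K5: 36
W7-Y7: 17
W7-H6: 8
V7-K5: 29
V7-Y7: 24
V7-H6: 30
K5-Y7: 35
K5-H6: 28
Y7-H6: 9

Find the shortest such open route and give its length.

Shortest open route: 73 km.

There are 5! = 120 possible orderings.
00 → W7 → V7 → K5 → Y7 → H6: 3+28+29+35+9 = 104
00 → W7 → V7 → K5 → H6 → Y7: 3+28+29+28+9 = 97
00 → W7 → V7 → Y7 → K5 → H6: 3+28+24+35+28 = 118
00 → W7 → V7 → Y7 → H6 → K5: 3+28+24+9+28 = 92
00 → W7 → V7 → H6 → K5 → Y7: 3+28+30+28+35 = 124
00 → W7 → V7 → H6 → Y7 → K5: 3+28+30+9+35 = 105
00 → W7 → K5 → V7 → Y7 → H6: 3+36+29+24+9 = 101
00 → W7 → K5 → V7 → H6 → Y7: 3+36+29+30+9 = 107
00 → W7 → K5 → Y7 → V7 → H6: 3+36+35+24+30 = 128
00 → W7 → K5 → Y7 → H6 → V7: 3+36+35+9+30 = 113
00 → W7 → K5 → H6 → V7 → Y7: 3+36+28+30+24 = 121
00 → W7 → K5 → H6 → Y7 → V7: 3+36+28+9+24 = 100
00 → W7 → Y7 → V7 → K5 → H6: 3+17+24+29+28 = 101
00 → W7 → Y7 → V7 → H6 → K5: 3+17+24+30+28 = 102
… (106 more)
00 → W7 → H6 → Y7 → V7 → K5: 3+8+9+24+29 = 73  ← best
The minimum is 73.
One shortest path: 00 → W7 → H6 → Y7 → V7 → K5.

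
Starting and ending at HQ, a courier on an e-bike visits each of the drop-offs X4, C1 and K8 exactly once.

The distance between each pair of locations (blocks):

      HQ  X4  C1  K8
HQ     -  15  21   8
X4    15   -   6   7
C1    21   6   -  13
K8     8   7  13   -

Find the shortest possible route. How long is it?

With 3 stops there are 3!/2 = 3 distinct round trips (a route and its reverse cost the same).
HQ → X4 → C1 → K8 → HQ: 15+6+13+8 = 42
HQ → X4 → K8 → C1 → HQ: 15+7+13+21 = 56
HQ → C1 → X4 → K8 → HQ: 21+6+7+8 = 42
The minimum is 42.
One optimal route: HQ → X4 → C1 → K8 → HQ (or its reverse).

Shortest round trip = 42 blocks.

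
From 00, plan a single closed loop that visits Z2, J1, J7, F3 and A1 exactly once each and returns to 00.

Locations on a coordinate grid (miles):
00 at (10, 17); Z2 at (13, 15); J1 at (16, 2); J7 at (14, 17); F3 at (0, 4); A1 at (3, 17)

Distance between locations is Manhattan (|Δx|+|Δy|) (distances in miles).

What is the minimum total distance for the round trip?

There are 60 distinct closed tours to check (reversals are equivalent).
00 - Z2 - J1 - J7 - F3 - A1 - 00: 5+16+17+27+16+7 = 88
00 - Z2 - J1 - J7 - A1 - F3 - 00: 5+16+17+11+16+23 = 88
00 - Z2 - J1 - F3 - J7 - A1 - 00: 5+16+18+27+11+7 = 84
00 - Z2 - J1 - F3 - A1 - J7 - 00: 5+16+18+16+11+4 = 70
00 - Z2 - J1 - A1 - J7 - F3 - 00: 5+16+28+11+27+23 = 110
00 - Z2 - J1 - A1 - F3 - J7 - 00: 5+16+28+16+27+4 = 96
00 - Z2 - J7 - J1 - F3 - A1 - 00: 5+3+17+18+16+7 = 66
00 - Z2 - J7 - J1 - A1 - F3 - 00: 5+3+17+28+16+23 = 92
00 - Z2 - J7 - F3 - J1 - A1 - 00: 5+3+27+18+28+7 = 88
00 - Z2 - J7 - F3 - A1 - J1 - 00: 5+3+27+16+28+21 = 100
00 - Z2 - J7 - A1 - J1 - F3 - 00: 5+3+11+28+18+23 = 88
00 - Z2 - J7 - A1 - F3 - J1 - 00: 5+3+11+16+18+21 = 74
00 - Z2 - F3 - J1 - J7 - A1 - 00: 5+24+18+17+11+7 = 82
00 - Z2 - F3 - J1 - A1 - J7 - 00: 5+24+18+28+11+4 = 90
… (46 more)
00 - J7 - Z2 - J1 - F3 - A1 - 00: 4+3+16+18+16+7 = 64  ← best
The minimum is 64.
One optimal route: 00 → J7 → Z2 → J1 → F3 → A1 → 00 (or its reverse).

Minimum total distance: 64 miles.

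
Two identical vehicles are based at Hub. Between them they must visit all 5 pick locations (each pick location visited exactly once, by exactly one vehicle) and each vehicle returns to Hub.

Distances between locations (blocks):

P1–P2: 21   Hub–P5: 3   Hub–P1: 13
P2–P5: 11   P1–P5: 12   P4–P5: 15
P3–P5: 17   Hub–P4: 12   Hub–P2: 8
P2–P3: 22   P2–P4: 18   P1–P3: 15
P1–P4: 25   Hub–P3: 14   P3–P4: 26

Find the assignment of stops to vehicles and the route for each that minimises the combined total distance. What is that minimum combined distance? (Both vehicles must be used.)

Try each way of splitting the stops between the two vehicles (each non-empty) and, for each split, find the best tour for each vehicle:
  {P1} + {P2, P3, P4, P5}: 26 + 72 = 98
  {P2} + {P1, P3, P4, P5}: 16 + 68 = 84
  {P1, P2} + {P3, P4, P5}: 42 + 58 = 100
  {P3} + {P1, P2, P4, P5}: 28 + 66 = 94
  {P1, P3} + {P2, P4, P5}: 42 + 44 = 86
  {P2, P3} + {P1, P4, P5}: 44 + 52 = 96
  … (15 splits in total)
  {P2, P4} + {P1, P3, P5}: 38 + 44 = 82  ← best
Best: vehicle 1 Hub → P2 → P4 → Hub = 38; vehicle 2 Hub → P3 → P1 → P5 → Hub = 44; combined 82.

Minimum combined distance: 82 blocks.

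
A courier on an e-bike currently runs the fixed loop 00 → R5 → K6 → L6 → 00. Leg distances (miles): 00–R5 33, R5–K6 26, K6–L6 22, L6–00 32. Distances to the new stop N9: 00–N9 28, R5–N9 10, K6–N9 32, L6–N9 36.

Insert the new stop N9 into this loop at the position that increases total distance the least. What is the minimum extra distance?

Insertion cost between consecutive stops i–j is d(i,N9) + d(N9,j) − d(i,j):
  between 00 and R5: 28 + 10 − 33 = 5
  between R5 and K6: 10 + 32 − 26 = 16
  between K6 and L6: 32 + 36 − 22 = 46
  between L6 and 00: 36 + 28 − 32 = 32
Cheapest insertion is between 00 and R5, adding 5.
New total = 113 + 5 = 118.

+5 miles — insert N9 between 00 and R5.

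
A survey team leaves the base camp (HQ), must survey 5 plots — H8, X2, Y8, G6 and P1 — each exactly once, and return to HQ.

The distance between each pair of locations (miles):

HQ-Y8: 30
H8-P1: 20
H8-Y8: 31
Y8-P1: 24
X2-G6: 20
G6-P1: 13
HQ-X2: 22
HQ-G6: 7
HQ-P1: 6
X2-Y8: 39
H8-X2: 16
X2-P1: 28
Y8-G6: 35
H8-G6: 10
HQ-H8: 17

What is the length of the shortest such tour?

There are 60 distinct closed tours to check (reversals are equivalent).
HQ→H8→X2→Y8→G6→P1→HQ: 17+16+39+35+13+6 = 126
HQ→H8→X2→Y8→P1→G6→HQ: 17+16+39+24+13+7 = 116
HQ→H8→X2→G6→Y8→P1→HQ: 17+16+20+35+24+6 = 118
HQ→H8→X2→G6→P1→Y8→HQ: 17+16+20+13+24+30 = 120
HQ→H8→X2→P1→Y8→G6→HQ: 17+16+28+24+35+7 = 127
HQ→H8→X2→P1→G6→Y8→HQ: 17+16+28+13+35+30 = 139
HQ→H8→Y8→X2→G6→P1→HQ: 17+31+39+20+13+6 = 126
HQ→H8→Y8→X2→P1→G6→HQ: 17+31+39+28+13+7 = 135
HQ→H8→Y8→G6→X2→P1→HQ: 17+31+35+20+28+6 = 137
HQ→H8→Y8→G6→P1→X2→HQ: 17+31+35+13+28+22 = 146
HQ→H8→Y8→P1→X2→G6→HQ: 17+31+24+28+20+7 = 127
HQ→H8→Y8→P1→G6→X2→HQ: 17+31+24+13+20+22 = 127
HQ→H8→G6→X2→Y8→P1→HQ: 17+10+20+39+24+6 = 116
HQ→H8→G6→X2→P1→Y8→HQ: 17+10+20+28+24+30 = 129
… (46 more)
HQ→G6→H8→X2→Y8→P1→HQ: 7+10+16+39+24+6 = 102  ← best
The minimum is 102.
One optimal route: HQ → G6 → H8 → X2 → Y8 → P1 → HQ (or its reverse).

Minimum total distance: 102 miles.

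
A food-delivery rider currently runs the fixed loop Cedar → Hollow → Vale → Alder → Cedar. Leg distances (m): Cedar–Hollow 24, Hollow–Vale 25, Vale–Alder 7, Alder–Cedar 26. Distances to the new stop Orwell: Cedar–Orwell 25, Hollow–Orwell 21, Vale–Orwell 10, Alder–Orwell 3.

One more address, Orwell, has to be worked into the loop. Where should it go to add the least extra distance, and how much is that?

+2 m — insert Orwell between Alder and Cedar.

Insertion cost between consecutive stops i–j is d(i,Orwell) + d(Orwell,j) − d(i,j):
  between Cedar and Hollow: 25 + 21 − 24 = 22
  between Hollow and Vale: 21 + 10 − 25 = 6
  between Vale and Alder: 10 + 3 − 7 = 6
  between Alder and Cedar: 3 + 25 − 26 = 2
Cheapest insertion is between Alder and Cedar, adding 2.
New total = 82 + 2 = 84.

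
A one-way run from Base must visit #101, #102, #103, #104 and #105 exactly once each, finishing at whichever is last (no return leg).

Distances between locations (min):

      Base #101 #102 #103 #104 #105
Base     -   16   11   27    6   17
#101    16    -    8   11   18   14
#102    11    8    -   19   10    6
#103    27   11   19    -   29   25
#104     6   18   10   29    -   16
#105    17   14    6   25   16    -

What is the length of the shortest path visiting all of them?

There are 5! = 120 possible orderings.
Base→#101→#102→#103→#104→#105: 16+8+19+29+16 = 88
Base→#101→#102→#103→#105→#104: 16+8+19+25+16 = 84
Base→#101→#102→#104→#103→#105: 16+8+10+29+25 = 88
Base→#101→#102→#104→#105→#103: 16+8+10+16+25 = 75
Base→#101→#102→#105→#103→#104: 16+8+6+25+29 = 84
Base→#101→#102→#105→#104→#103: 16+8+6+16+29 = 75
Base→#101→#103→#102→#104→#105: 16+11+19+10+16 = 72
Base→#101→#103→#102→#105→#104: 16+11+19+6+16 = 68
Base→#101→#103→#104→#102→#105: 16+11+29+10+6 = 72
Base→#101→#103→#104→#105→#102: 16+11+29+16+6 = 78
Base→#101→#103→#105→#102→#104: 16+11+25+6+10 = 68
Base→#101→#103→#105→#104→#102: 16+11+25+16+10 = 78
Base→#101→#104→#102→#103→#105: 16+18+10+19+25 = 88
Base→#101→#104→#102→#105→#103: 16+18+10+6+25 = 75
… (106 more)
Base→#104→#102→#105→#101→#103: 6+10+6+14+11 = 47  ← best
The minimum is 47.
One shortest path: Base → #104 → #102 → #105 → #101 → #103.

Shortest open route: 47 min.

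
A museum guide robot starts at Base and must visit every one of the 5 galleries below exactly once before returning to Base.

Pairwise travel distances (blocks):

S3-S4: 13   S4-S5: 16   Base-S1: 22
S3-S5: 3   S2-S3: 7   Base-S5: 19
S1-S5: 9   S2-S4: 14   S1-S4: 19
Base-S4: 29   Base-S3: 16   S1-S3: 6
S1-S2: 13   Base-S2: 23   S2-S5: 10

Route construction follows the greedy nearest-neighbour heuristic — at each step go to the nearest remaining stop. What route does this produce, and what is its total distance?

From Base: distances to unvisited — S3=16, S5=19, S1=22, S2=23, S4=29. Nearest is S3 (16).
From S3: distances to unvisited — S5=3, S1=6, S2=7, S4=13. Nearest is S5 (3).
From S5: distances to unvisited — S1=9, S2=10, S4=16. Nearest is S1 (9).
From S1: distances to unvisited — S2=13, S4=19. Nearest is S2 (13).
From S2: distances to unvisited — S4=14. Nearest is S4 (14).
Return S4→Base: 29.
Total = 16 + 3 + 9 + 13 + 14 + 29 = 84.

Total distance 84 blocks via the nearest-neighbour route Base → S3 → S5 → S1 → S2 → S4 → Base.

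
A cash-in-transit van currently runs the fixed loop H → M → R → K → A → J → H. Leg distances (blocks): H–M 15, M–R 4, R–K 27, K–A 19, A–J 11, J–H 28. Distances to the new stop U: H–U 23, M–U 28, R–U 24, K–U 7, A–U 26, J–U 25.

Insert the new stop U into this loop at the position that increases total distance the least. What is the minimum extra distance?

Insertion cost between consecutive stops i–j is d(i,U) + d(U,j) − d(i,j):
  between H and M: 23 + 28 − 15 = 36
  between M and R: 28 + 24 − 4 = 48
  between R and K: 24 + 7 − 27 = 4
  between K and A: 7 + 26 − 19 = 14
  between A and J: 26 + 25 − 11 = 40
  between J and H: 25 + 23 − 28 = 20
Cheapest insertion is between R and K, adding 4.
New total = 104 + 4 = 108.

+4 blocks — insert U between R and K.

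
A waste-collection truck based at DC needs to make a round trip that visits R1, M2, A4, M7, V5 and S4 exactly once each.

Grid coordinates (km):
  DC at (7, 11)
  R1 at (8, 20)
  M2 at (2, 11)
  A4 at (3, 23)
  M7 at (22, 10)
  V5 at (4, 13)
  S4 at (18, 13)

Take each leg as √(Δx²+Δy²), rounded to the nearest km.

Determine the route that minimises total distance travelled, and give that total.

With 6 stops there are 6!/2 = 360 distinct round trips (a route and its reverse cost the same).
DC-R1-M2-A4-M7-V5-S4-DC: 9+11+12+23+18+14+11 = 98
DC-R1-M2-A4-M7-S4-V5-DC: 9+11+12+23+5+14+4 = 78
DC-R1-M2-A4-V5-M7-S4-DC: 9+11+12+10+18+5+11 = 76
DC-R1-M2-A4-V5-S4-M7-DC: 9+11+12+10+14+5+15 = 76
DC-R1-M2-A4-S4-M7-V5-DC: 9+11+12+18+5+18+4 = 77
DC-R1-M2-A4-S4-V5-M7-DC: 9+11+12+18+14+18+15 = 97
DC-R1-M2-M7-A4-V5-S4-DC: 9+11+20+23+10+14+11 = 98
DC-R1-M2-M7-A4-S4-V5-DC: 9+11+20+23+18+14+4 = 99
… (352 more)
DC-M2-V5-A4-R1-S4-M7-DC: 5+3+10+6+12+5+15 = 56  ← best
The minimum is 56.
One optimal route: DC → M2 → V5 → A4 → R1 → S4 → M7 → DC (or its reverse).

Shortest round trip = 56 km.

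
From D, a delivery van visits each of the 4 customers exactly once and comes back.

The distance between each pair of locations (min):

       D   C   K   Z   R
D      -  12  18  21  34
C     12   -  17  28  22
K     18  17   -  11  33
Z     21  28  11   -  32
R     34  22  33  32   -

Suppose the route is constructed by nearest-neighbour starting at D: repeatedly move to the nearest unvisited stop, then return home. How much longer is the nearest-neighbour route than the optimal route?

11 min longer than the optimal tour.

From D: C=12, K=18, Z=21, R=34 → choose C (12).
From C: K=17, R=22, Z=28 → choose K (17).
From K: Z=11, R=33 → choose Z (11).
From Z: R=32 → choose R (32).
NN route D → C → K → Z → R → D costs 106.
Optimal: D → C → R → Z → K → D costs 95 (by enumerating all 12 distinct tours).
Excess = 106 − 95 = 11.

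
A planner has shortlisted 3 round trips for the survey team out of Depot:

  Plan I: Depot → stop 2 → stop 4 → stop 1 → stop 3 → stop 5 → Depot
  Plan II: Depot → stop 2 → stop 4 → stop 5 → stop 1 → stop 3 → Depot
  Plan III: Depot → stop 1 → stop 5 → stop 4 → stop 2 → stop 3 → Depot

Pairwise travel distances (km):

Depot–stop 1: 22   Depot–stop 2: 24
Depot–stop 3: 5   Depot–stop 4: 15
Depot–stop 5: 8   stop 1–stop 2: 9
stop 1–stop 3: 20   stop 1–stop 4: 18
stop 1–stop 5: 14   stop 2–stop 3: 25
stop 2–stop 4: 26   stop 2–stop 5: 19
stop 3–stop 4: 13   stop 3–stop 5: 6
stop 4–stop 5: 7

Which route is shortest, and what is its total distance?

Plan I: 24 + 26 + 18 + 20 + 6 + 8 = 102
Plan II: 24 + 26 + 7 + 14 + 20 + 5 = 96
Plan III: 22 + 14 + 7 + 26 + 25 + 5 = 99

Shortest is Plan II, total 96 km.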